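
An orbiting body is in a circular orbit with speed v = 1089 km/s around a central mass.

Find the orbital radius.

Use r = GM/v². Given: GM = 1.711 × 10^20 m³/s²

Convert to SI: v = 1089 km/s = 1.089e+06 m/s.
For a circular orbit, v² = GM / r, so r = GM / v².
r = 1.711e+20 / (1.089e+06)² m ≈ 1.443e+08 m = 1.443 × 10^8 m.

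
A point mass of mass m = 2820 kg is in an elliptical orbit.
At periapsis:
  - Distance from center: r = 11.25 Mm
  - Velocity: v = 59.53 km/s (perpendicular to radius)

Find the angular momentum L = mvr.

Convert to SI: r = 11.25 Mm = 1.125e+07 m; v = 59.53 km/s = 59530 m/s.
Since v is perpendicular to r, L = m · v · r.
L = 2820 · 59530 · 1.125e+07 kg·m²/s ≈ 1.889e+15 kg·m²/s.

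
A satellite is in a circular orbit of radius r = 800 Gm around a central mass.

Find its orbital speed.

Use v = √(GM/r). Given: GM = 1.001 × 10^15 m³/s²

Convert to SI: r = 800 Gm = 8e+11 m.
For a circular orbit, gravity supplies the centripetal force, so v = √(GM / r).
v = √(1.001e+15 / 8e+11) m/s ≈ 35.37 m/s = 35.37 m/s.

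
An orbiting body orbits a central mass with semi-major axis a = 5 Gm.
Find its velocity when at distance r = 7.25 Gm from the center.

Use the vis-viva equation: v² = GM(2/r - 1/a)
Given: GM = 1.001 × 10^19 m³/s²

Convert to SI: a = 5 Gm = 5e+09 m; r = 7.25 Gm = 7.25e+09 m.
Vis-viva: v = √(GM · (2/r − 1/a)).
2/r − 1/a = 2/7.25e+09 − 1/5e+09 = 7.58621e-11 m⁻¹.
v = √(1.001e+19 · 7.58621e-11) m/s ≈ 2.756e+04 m/s = 27.56 km/s.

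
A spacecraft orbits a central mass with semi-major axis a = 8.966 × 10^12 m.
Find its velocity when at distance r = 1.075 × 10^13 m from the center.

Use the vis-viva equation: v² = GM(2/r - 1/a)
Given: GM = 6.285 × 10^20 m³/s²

Vis-viva: v = √(GM · (2/r − 1/a)).
2/r − 1/a = 2/1.075e+13 − 1/8.966e+12 = 7.45141e-14 m⁻¹.
v = √(6.285e+20 · 7.45141e-14) m/s ≈ 6843 m/s = 6.843 km/s.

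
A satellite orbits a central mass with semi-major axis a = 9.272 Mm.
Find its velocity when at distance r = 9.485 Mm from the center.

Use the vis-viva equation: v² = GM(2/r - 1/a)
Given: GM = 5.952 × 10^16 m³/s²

Convert to SI: a = 9.272 Mm = 9.272e+06 m; r = 9.485 Mm = 9.485e+06 m.
Vis-viva: v = √(GM · (2/r − 1/a)).
2/r − 1/a = 2/9.485e+06 − 1/9.272e+06 = 1.03008e-07 m⁻¹.
v = √(5.952e+16 · 1.03008e-07) m/s ≈ 7.83e+04 m/s = 78.3 km/s.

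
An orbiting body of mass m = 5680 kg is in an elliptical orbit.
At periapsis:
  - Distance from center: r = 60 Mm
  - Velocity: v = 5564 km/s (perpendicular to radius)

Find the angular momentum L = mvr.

Convert to SI: r = 60 Mm = 6e+07 m; v = 5564 km/s = 5.564e+06 m/s.
Since v is perpendicular to r, L = m · v · r.
L = 5680 · 5.564e+06 · 6e+07 kg·m²/s ≈ 1.896e+18 kg·m²/s.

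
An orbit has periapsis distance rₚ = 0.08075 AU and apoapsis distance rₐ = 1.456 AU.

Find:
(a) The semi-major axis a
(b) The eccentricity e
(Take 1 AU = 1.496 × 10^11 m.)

Convert to SI: rₚ = 0.08075 AU = 1.20802e+10 m; rₐ = 1.456 AU = 2.17818e+11 m.
(a) a = (rₚ + rₐ) / 2 = (1.20802e+10 + 2.17818e+11) / 2 ≈ 1.149e+11 m = 0.7684 AU.
(b) e = (rₐ − rₚ) / (rₐ + rₚ) = (2.17818e+11 − 1.20802e+10) / (2.17818e+11 + 1.20802e+10) ≈ 0.8949.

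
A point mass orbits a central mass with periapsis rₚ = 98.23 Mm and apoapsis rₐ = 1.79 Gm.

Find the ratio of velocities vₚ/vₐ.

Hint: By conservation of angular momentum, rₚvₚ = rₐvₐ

Convert to SI: rₚ = 98.23 Mm = 9.823e+07 m; rₐ = 1.79 Gm = 1.79e+09 m.
Conservation of angular momentum gives rₚvₚ = rₐvₐ, so vₚ/vₐ = rₐ/rₚ.
vₚ/vₐ = 1.79e+09 / 9.823e+07 ≈ 18.22.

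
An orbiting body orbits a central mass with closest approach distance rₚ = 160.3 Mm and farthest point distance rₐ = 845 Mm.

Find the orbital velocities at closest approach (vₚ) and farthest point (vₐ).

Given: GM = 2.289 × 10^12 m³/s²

Convert to SI: rₚ = 160.3 Mm = 1.603e+08 m; rₐ = 845 Mm = 8.45e+08 m.
Use the vis-viva equation v² = GM(2/r − 1/a) with a = (rₚ + rₐ)/2 = (1.603e+08 + 8.45e+08)/2 = 5.0265e+08 m.
vₚ = √(GM · (2/rₚ − 1/a)) = √(2.289e+12 · (2/1.603e+08 − 1/5.0265e+08)) m/s ≈ 154.9 m/s = 154.9 m/s.
vₐ = √(GM · (2/rₐ − 1/a)) = √(2.289e+12 · (2/8.45e+08 − 1/5.0265e+08)) m/s ≈ 29.39 m/s = 29.39 m/s.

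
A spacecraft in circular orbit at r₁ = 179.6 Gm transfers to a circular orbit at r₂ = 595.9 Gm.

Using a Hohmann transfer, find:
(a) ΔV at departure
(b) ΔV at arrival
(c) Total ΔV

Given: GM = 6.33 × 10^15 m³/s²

Convert to SI: r₁ = 179.6 Gm = 1.796e+11 m; r₂ = 595.9 Gm = 5.959e+11 m.
Transfer semi-major axis: a_t = (r₁ + r₂)/2 = (1.796e+11 + 5.959e+11)/2 = 3.8775e+11 m.
Circular speeds: v₁ = √(GM/r₁) = 187.736 m/s, v₂ = √(GM/r₂) = 103.066 m/s.
Transfer speeds (vis-viva v² = GM(2/r − 1/a_t)): v₁ᵗ = 232.734 m/s, v₂ᵗ = 70.1443 m/s.
(a) ΔV₁ = |v₁ᵗ − v₁| ≈ 45 m/s = 45 m/s.
(b) ΔV₂ = |v₂ − v₂ᵗ| ≈ 32.92 m/s = 32.92 m/s.
(c) ΔV_total = ΔV₁ + ΔV₂ ≈ 77.92 m/s = 77.92 m/s.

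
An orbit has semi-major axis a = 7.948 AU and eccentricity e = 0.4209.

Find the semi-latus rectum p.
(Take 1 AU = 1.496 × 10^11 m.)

Convert to SI: a = 7.948 AU = 1.18902e+12 m.
p = a (1 − e²).
p = 1.18902e+12 · (1 − (0.4209)²) = 1.18902e+12 · 0.822843 ≈ 9.784e+11 m = 6.54 AU.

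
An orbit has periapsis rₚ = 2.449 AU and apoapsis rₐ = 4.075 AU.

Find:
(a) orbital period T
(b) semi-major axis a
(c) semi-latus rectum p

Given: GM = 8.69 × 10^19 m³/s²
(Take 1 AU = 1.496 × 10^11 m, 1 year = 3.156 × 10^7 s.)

Convert to SI: rₚ = 2.449 AU = 3.6637e+11 m; rₐ = 4.075 AU = 6.0962e+11 m.
(a) With a = (rₚ + rₐ)/2 = 4.87995e+11 m, T = 2π √(a³/GM) = 2π √((4.87995e+11)³/8.69e+19) s ≈ 2.298e+08 s
(b) a = (rₚ + rₐ)/2 = (3.6637e+11 + 6.0962e+11)/2 ≈ 4.88e+11 m
(c) From a = (rₚ + rₐ)/2 = 4.87995e+11 m and e = (rₐ − rₚ)/(rₐ + rₚ) = 0.249234, p = a(1 − e²) = 4.87995e+11 · (1 − (0.249234)²) ≈ 4.577e+11 m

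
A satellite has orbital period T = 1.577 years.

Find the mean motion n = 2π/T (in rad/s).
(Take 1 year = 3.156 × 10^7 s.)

Convert to SI: T = 1.577 years = 4.97701e+07 s.
n = 2π / T.
n = 2π / 4.97701e+07 s ≈ 1.262e-07 rad/s.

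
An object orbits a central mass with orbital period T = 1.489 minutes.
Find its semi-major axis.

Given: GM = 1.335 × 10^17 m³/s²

Convert to SI: T = 1.489 minutes = 89.34 s.
Invert Kepler's third law: a = (GM · T² / (4π²))^(1/3).
Substituting T = 89.34 s and GM = 1.335e+17 m³/s²:
a = (1.335e+17 · (89.34)² / (4π²))^(1/3) m
a ≈ 3e+06 m = 3 Mm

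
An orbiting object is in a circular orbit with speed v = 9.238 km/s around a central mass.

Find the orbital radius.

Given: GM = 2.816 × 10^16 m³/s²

Convert to SI: v = 9.238 km/s = 9238 m/s.
For a circular orbit, v² = GM / r, so r = GM / v².
r = 2.816e+16 / (9238)² m ≈ 3.3e+08 m = 3.3 × 10^8 m.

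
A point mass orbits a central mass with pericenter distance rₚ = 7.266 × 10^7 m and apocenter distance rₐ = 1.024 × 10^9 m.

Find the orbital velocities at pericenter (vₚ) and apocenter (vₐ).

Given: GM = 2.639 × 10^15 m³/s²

Use the vis-viva equation v² = GM(2/r − 1/a) with a = (rₚ + rₐ)/2 = (7.266e+07 + 1.024e+09)/2 = 5.4833e+08 m.
vₚ = √(GM · (2/rₚ − 1/a)) = √(2.639e+15 · (2/7.266e+07 − 1/5.4833e+08)) m/s ≈ 8236 m/s = 8.236 km/s.
vₐ = √(GM · (2/rₐ − 1/a)) = √(2.639e+15 · (2/1.024e+09 − 1/5.4833e+08)) m/s ≈ 584.4 m/s = 584.4 m/s.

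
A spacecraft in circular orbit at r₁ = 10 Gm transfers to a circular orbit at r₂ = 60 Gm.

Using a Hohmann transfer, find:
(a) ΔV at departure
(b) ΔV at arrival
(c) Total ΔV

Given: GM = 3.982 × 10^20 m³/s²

Convert to SI: r₁ = 10 Gm = 1e+10 m; r₂ = 60 Gm = 6e+10 m.
Transfer semi-major axis: a_t = (r₁ + r₂)/2 = (1e+10 + 6e+10)/2 = 3.5e+10 m.
Circular speeds: v₁ = √(GM/r₁) = 199549 m/s, v₂ = √(GM/r₂) = 81465.7 m/s.
Transfer speeds (vis-viva v² = GM(2/r − 1/a_t)): v₁ᵗ = 261272 m/s, v₂ᵗ = 43545.3 m/s.
(a) ΔV₁ = |v₁ᵗ − v₁| ≈ 6.172e+04 m/s = 61.72 km/s.
(b) ΔV₂ = |v₂ − v₂ᵗ| ≈ 3.792e+04 m/s = 37.92 km/s.
(c) ΔV_total = ΔV₁ + ΔV₂ ≈ 9.964e+04 m/s = 99.64 km/s.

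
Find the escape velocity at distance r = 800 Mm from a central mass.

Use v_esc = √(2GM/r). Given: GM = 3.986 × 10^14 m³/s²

Convert to SI: r = 800 Mm = 8e+08 m.
Escape velocity comes from setting total energy to zero: ½v² − GM/r = 0 ⇒ v_esc = √(2GM / r).
v_esc = √(2 · 3.986e+14 / 8e+08) m/s ≈ 998.2 m/s = 998.2 m/s.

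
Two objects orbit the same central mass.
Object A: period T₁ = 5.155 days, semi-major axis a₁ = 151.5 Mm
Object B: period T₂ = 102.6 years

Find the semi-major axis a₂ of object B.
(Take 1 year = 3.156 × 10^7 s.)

Convert to SI: T₁ = 5.155 days = 445392 s; a₁ = 151.5 Mm = 1.515e+08 m; T₂ = 102.6 years = 3.23806e+09 s.
Kepler's third law: (T₁/T₂)² = (a₁/a₂)³ ⇒ a₂ = a₁ · (T₂/T₁)^(2/3).
T₂/T₁ = 3.23806e+09 / 445392 = 7270.13.
a₂ = 1.515e+08 · (7270.13)^(2/3) m ≈ 5.686e+10 m = 56.86 Gm.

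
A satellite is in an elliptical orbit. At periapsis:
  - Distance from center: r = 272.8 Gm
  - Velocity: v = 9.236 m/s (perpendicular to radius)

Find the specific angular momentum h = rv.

Convert to SI: r = 272.8 Gm = 2.728e+11 m.
With v perpendicular to r, h = r · v.
h = 2.728e+11 · 9.236 m²/s ≈ 2.52e+12 m²/s.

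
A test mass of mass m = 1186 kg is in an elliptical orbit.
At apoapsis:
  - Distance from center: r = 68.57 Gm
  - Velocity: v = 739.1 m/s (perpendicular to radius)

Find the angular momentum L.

Convert to SI: r = 68.57 Gm = 6.857e+10 m.
Since v is perpendicular to r, L = m · v · r.
L = 1186 · 739.1 · 6.857e+10 kg·m²/s ≈ 6.011e+16 kg·m²/s.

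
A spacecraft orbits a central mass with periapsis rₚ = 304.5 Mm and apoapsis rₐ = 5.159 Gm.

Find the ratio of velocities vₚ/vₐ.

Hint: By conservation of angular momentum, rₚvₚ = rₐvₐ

Convert to SI: rₚ = 304.5 Mm = 3.045e+08 m; rₐ = 5.159 Gm = 5.159e+09 m.
Conservation of angular momentum gives rₚvₚ = rₐvₐ, so vₚ/vₐ = rₐ/rₚ.
vₚ/vₐ = 5.159e+09 / 3.045e+08 ≈ 16.94.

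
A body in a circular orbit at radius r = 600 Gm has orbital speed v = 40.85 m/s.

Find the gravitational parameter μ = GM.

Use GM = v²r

Convert to SI: r = 600 Gm = 6e+11 m.
For a circular orbit v² = GM/r, so GM = v² · r.
GM = (40.85)² · 6e+11 m³/s² ≈ 1.001e+15 m³/s² = 1.001 × 10^15 m³/s².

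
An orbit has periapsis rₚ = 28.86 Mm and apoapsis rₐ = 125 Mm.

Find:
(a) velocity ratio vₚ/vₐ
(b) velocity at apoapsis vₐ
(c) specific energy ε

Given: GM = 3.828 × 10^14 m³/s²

Convert to SI: rₚ = 28.86 Mm = 2.886e+07 m; rₐ = 125 Mm = 1.25e+08 m.
(a) Conservation of angular momentum (rₚvₚ = rₐvₐ) gives vₚ/vₐ = rₐ/rₚ = 1.25e+08/2.886e+07 ≈ 4.331
(b) With a = (rₚ + rₐ)/2 = 7.693e+07 m, vₐ = √(GM (2/rₐ − 1/a)) = √(3.828e+14 · (2/1.25e+08 − 1/7.693e+07)) m/s ≈ 1072 m/s
(c) With a = (rₚ + rₐ)/2 = 7.693e+07 m, ε = −GM/(2a) = −3.828e+14/(2 · 7.693e+07) J/kg ≈ -2.488e+06 J/kg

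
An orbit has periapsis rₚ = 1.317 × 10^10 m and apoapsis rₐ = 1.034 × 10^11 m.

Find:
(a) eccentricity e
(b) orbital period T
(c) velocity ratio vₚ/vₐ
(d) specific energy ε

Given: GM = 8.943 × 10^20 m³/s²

(a) e = (rₐ − rₚ)/(rₐ + rₚ) = (1.034e+11 − 1.317e+10)/(1.034e+11 + 1.317e+10) ≈ 0.774
(b) With a = (rₚ + rₐ)/2 = 5.8285e+10 m, T = 2π √(a³/GM) = 2π √((5.8285e+10)³/8.943e+20) s ≈ 2.956e+06 s
(c) Conservation of angular momentum (rₚvₚ = rₐvₐ) gives vₚ/vₐ = rₐ/rₚ = 1.034e+11/1.317e+10 ≈ 7.851
(d) With a = (rₚ + rₐ)/2 = 5.8285e+10 m, ε = −GM/(2a) = −8.943e+20/(2 · 5.8285e+10) J/kg ≈ -7.672e+09 J/kg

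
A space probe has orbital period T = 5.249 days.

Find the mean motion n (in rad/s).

Convert to SI: T = 5.249 days = 453514 s.
n = 2π / T.
n = 2π / 453514 s ≈ 1.385e-05 rad/s.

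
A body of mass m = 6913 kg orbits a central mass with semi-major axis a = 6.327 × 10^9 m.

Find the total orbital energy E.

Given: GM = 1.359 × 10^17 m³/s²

E = −GMm / (2a).
E = −1.359e+17 · 6913 / (2 · 6.327e+09) J ≈ -7.424e+10 J = -74.24 GJ.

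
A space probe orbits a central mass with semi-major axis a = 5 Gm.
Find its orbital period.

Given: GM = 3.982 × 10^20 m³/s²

Convert to SI: a = 5 Gm = 5e+09 m.
Kepler's third law: T = 2π √(a³ / GM).
Substituting a = 5e+09 m and GM = 3.982e+20 m³/s²:
T = 2π √((5e+09)³ / 3.982e+20) s
T ≈ 1.113e+05 s = 1.288 days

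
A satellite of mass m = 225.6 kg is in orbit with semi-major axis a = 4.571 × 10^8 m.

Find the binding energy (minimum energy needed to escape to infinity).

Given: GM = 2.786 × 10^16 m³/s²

Total orbital energy is E = −GMm/(2a); binding energy is E_bind = −E = GMm/(2a).
E_bind = 2.786e+16 · 225.6 / (2 · 4.571e+08) J ≈ 6.875e+09 J = 6.875 GJ.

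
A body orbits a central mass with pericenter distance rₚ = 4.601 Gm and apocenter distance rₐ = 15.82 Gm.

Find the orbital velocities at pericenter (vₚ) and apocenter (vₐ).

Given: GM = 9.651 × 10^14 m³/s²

Convert to SI: rₚ = 4.601 Gm = 4.601e+09 m; rₐ = 15.82 Gm = 1.582e+10 m.
Use the vis-viva equation v² = GM(2/r − 1/a) with a = (rₚ + rₐ)/2 = (4.601e+09 + 1.582e+10)/2 = 1.02105e+10 m.
vₚ = √(GM · (2/rₚ − 1/a)) = √(9.651e+14 · (2/4.601e+09 − 1/1.02105e+10)) m/s ≈ 570.1 m/s = 570.1 m/s.
vₐ = √(GM · (2/rₐ − 1/a)) = √(9.651e+14 · (2/1.582e+10 − 1/1.02105e+10)) m/s ≈ 165.8 m/s = 165.8 m/s.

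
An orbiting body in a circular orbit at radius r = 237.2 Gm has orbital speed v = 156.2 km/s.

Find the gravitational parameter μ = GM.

Convert to SI: r = 237.2 Gm = 2.372e+11 m; v = 156.2 km/s = 156200 m/s.
For a circular orbit v² = GM/r, so GM = v² · r.
GM = (156200)² · 2.372e+11 m³/s² ≈ 5.787e+21 m³/s² = 5.787 × 10^21 m³/s².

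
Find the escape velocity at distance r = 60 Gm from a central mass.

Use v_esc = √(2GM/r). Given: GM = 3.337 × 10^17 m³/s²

Convert to SI: r = 60 Gm = 6e+10 m.
Escape velocity comes from setting total energy to zero: ½v² − GM/r = 0 ⇒ v_esc = √(2GM / r).
v_esc = √(2 · 3.337e+17 / 6e+10) m/s ≈ 3335 m/s = 3.335 km/s.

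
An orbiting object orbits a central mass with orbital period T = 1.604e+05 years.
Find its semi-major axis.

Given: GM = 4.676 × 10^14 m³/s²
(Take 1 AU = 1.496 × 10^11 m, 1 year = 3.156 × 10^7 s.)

Convert to SI: T = 1.604e+05 years = 5.06222e+12 s.
Invert Kepler's third law: a = (GM · T² / (4π²))^(1/3).
Substituting T = 5.06222e+12 s and GM = 4.676e+14 m³/s²:
a = (4.676e+14 · (5.06222e+12)² / (4π²))^(1/3) m
a ≈ 6.72e+12 m = 44.92 AU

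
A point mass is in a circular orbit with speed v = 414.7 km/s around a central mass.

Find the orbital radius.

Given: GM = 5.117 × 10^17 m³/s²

Convert to SI: v = 414.7 km/s = 414700 m/s.
For a circular orbit, v² = GM / r, so r = GM / v².
r = 5.117e+17 / (414700)² m ≈ 2.975e+06 m = 2.975 × 10^6 m.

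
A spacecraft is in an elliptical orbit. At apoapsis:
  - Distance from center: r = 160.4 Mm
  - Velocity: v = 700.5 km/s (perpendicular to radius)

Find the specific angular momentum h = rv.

Convert to SI: r = 160.4 Mm = 1.604e+08 m; v = 700.5 km/s = 700500 m/s.
With v perpendicular to r, h = r · v.
h = 1.604e+08 · 700500 m²/s ≈ 1.124e+14 m²/s.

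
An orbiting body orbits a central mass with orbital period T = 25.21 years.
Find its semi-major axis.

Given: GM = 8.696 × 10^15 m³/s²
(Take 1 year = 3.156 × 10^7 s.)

Convert to SI: T = 25.21 years = 7.95628e+08 s.
Invert Kepler's third law: a = (GM · T² / (4π²))^(1/3).
Substituting T = 7.95628e+08 s and GM = 8.696e+15 m³/s²:
a = (8.696e+15 · (7.95628e+08)² / (4π²))^(1/3) m
a ≈ 5.186e+10 m = 51.86 Gm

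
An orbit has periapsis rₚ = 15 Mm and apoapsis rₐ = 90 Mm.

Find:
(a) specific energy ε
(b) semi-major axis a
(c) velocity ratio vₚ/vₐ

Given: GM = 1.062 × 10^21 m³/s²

Convert to SI: rₚ = 15 Mm = 1.5e+07 m; rₐ = 90 Mm = 9e+07 m.
(a) With a = (rₚ + rₐ)/2 = 5.25e+07 m, ε = −GM/(2a) = −1.062e+21/(2 · 5.25e+07) J/kg ≈ -1.011e+13 J/kg
(b) a = (rₚ + rₐ)/2 = (1.5e+07 + 9e+07)/2 ≈ 5.25e+07 m
(c) Conservation of angular momentum (rₚvₚ = rₐvₐ) gives vₚ/vₐ = rₐ/rₚ = 9e+07/1.5e+07 ≈ 6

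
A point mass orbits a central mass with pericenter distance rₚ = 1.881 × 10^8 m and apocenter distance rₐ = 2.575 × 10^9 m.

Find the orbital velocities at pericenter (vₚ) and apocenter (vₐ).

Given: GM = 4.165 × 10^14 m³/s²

Use the vis-viva equation v² = GM(2/r − 1/a) with a = (rₚ + rₐ)/2 = (1.881e+08 + 2.575e+09)/2 = 1.38155e+09 m.
vₚ = √(GM · (2/rₚ − 1/a)) = √(4.165e+14 · (2/1.881e+08 − 1/1.38155e+09)) m/s ≈ 2032 m/s = 2.032 km/s.
vₐ = √(GM · (2/rₐ − 1/a)) = √(4.165e+14 · (2/2.575e+09 − 1/1.38155e+09)) m/s ≈ 148.4 m/s = 148.4 m/s.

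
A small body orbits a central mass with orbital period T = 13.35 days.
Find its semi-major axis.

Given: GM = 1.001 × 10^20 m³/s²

Convert to SI: T = 13.35 days = 1.15344e+06 s.
Invert Kepler's third law: a = (GM · T² / (4π²))^(1/3).
Substituting T = 1.15344e+06 s and GM = 1.001e+20 m³/s²:
a = (1.001e+20 · (1.15344e+06)² / (4π²))^(1/3) m
a ≈ 1.5e+10 m = 15 Gm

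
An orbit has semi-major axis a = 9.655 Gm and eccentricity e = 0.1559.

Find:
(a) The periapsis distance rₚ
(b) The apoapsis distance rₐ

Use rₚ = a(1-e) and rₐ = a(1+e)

Convert to SI: a = 9.655 Gm = 9.655e+09 m.
(a) rₚ = a(1 − e) = 9.655e+09 · (1 − 0.1559) = 9.655e+09 · 0.8441 ≈ 8.15e+09 m = 8.15 Gm.
(b) rₐ = a(1 + e) = 9.655e+09 · (1 + 0.1559) = 9.655e+09 · 1.1559 ≈ 1.116e+10 m = 11.16 Gm.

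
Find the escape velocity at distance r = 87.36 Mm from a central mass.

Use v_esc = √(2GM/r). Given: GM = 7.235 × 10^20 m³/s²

Convert to SI: r = 87.36 Mm = 8.736e+07 m.
Escape velocity comes from setting total energy to zero: ½v² − GM/r = 0 ⇒ v_esc = √(2GM / r).
v_esc = √(2 · 7.235e+20 / 8.736e+07) m/s ≈ 4.07e+06 m/s = 4070 km/s.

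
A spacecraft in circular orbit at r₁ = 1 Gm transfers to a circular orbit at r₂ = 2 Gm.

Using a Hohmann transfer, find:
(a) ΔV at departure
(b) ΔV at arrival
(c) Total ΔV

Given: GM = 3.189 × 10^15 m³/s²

Convert to SI: r₁ = 1 Gm = 1e+09 m; r₂ = 2 Gm = 2e+09 m.
Transfer semi-major axis: a_t = (r₁ + r₂)/2 = (1e+09 + 2e+09)/2 = 1.5e+09 m.
Circular speeds: v₁ = √(GM/r₁) = 1785.78 m/s, v₂ = √(GM/r₂) = 1262.74 m/s.
Transfer speeds (vis-viva v² = GM(2/r − 1/a_t)): v₁ᵗ = 2062.04 m/s, v₂ᵗ = 1031.02 m/s.
(a) ΔV₁ = |v₁ᵗ − v₁| ≈ 276.3 m/s = 276.3 m/s.
(b) ΔV₂ = |v₂ − v₂ᵗ| ≈ 231.7 m/s = 231.7 m/s.
(c) ΔV_total = ΔV₁ + ΔV₂ ≈ 508 m/s = 508 m/s.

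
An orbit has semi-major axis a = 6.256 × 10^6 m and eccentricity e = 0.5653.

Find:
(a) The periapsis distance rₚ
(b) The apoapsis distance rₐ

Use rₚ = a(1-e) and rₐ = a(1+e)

(a) rₚ = a(1 − e) = 6.256e+06 · (1 − 0.5653) = 6.256e+06 · 0.4347 ≈ 2.719e+06 m = 2.719 × 10^6 m.
(b) rₐ = a(1 + e) = 6.256e+06 · (1 + 0.5653) = 6.256e+06 · 1.5653 ≈ 9.793e+06 m = 9.793 × 10^6 m.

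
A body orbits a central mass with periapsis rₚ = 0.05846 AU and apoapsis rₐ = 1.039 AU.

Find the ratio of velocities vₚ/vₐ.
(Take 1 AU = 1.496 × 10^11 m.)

Convert to SI: rₚ = 0.05846 AU = 8.74562e+09 m; rₐ = 1.039 AU = 1.55434e+11 m.
Conservation of angular momentum gives rₚvₚ = rₐvₐ, so vₚ/vₐ = rₐ/rₚ.
vₚ/vₐ = 1.55434e+11 / 8.74562e+09 ≈ 17.77.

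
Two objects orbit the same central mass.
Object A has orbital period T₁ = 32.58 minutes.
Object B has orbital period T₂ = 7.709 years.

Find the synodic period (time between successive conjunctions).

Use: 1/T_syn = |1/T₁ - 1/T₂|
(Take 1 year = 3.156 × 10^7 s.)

Convert to SI: T₁ = 32.58 minutes = 1954.8 s; T₂ = 7.709 years = 2.43296e+08 s.
T_syn = |T₁ · T₂ / (T₁ − T₂)|.
T_syn = |1954.8 · 2.43296e+08 / (1954.8 − 2.43296e+08)| s ≈ 1955 s = 32.58 minutes.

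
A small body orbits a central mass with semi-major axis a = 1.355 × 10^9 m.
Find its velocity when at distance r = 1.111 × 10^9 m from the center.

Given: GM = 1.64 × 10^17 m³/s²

Vis-viva: v = √(GM · (2/r − 1/a)).
2/r − 1/a = 2/1.111e+09 − 1/1.355e+09 = 1.06217e-09 m⁻¹.
v = √(1.64e+17 · 1.06217e-09) m/s ≈ 1.32e+04 m/s = 13.2 km/s.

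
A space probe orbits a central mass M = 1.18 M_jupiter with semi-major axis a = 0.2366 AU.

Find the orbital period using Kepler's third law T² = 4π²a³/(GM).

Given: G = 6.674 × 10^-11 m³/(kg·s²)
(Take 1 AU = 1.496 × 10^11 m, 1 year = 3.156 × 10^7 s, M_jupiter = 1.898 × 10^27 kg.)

Convert to SI: a = 0.2366 AU = 3.53954e+10 m; M = 1.18 M_jupiter = 2.23964e+27 kg.
GM = G · M = 6.674e-11 · 2.23964e+27 = 1.49474e+17 m³/s².
Kepler's third law: T = 2π √(a³ / GM).
Substituting a = 3.53954e+10 m and GM = 1.49474e+17 m³/s²:
T = 2π √((3.53954e+10)³ / 1.49474e+17) s
T ≈ 1.082e+08 s = 3.429 years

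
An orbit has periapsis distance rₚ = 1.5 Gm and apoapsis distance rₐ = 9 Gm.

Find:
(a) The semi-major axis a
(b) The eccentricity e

Convert to SI: rₚ = 1.5 Gm = 1.5e+09 m; rₐ = 9 Gm = 9e+09 m.
(a) a = (rₚ + rₐ) / 2 = (1.5e+09 + 9e+09) / 2 ≈ 5.25e+09 m = 5.25 Gm.
(b) e = (rₐ − rₚ) / (rₐ + rₚ) = (9e+09 − 1.5e+09) / (9e+09 + 1.5e+09) ≈ 0.7143.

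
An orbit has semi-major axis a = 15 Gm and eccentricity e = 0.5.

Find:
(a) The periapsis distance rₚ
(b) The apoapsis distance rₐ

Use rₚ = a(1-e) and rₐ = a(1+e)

Convert to SI: a = 15 Gm = 1.5e+10 m.
(a) rₚ = a(1 − e) = 1.5e+10 · (1 − 0.5) = 1.5e+10 · 0.5 ≈ 7.5e+09 m = 7.5 Gm.
(b) rₐ = a(1 + e) = 1.5e+10 · (1 + 0.5) = 1.5e+10 · 1.5 ≈ 2.25e+10 m = 22.5 Gm.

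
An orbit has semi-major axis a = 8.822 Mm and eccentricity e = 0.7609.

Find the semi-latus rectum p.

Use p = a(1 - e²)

Convert to SI: a = 8.822 Mm = 8.822e+06 m.
p = a (1 − e²).
p = 8.822e+06 · (1 − (0.7609)²) = 8.822e+06 · 0.421031 ≈ 3.714e+06 m = 3.714 Mm.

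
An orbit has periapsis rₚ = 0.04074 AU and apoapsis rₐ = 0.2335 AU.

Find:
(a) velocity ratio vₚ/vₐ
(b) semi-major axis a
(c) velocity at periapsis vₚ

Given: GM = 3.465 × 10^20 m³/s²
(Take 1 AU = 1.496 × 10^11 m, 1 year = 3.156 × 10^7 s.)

Convert to SI: rₚ = 0.04074 AU = 6.0947e+09 m; rₐ = 0.2335 AU = 3.49316e+10 m.
(a) Conservation of angular momentum (rₚvₚ = rₐvₐ) gives vₚ/vₐ = rₐ/rₚ = 3.49316e+10/6.0947e+09 ≈ 5.731
(b) a = (rₚ + rₐ)/2 = (6.0947e+09 + 3.49316e+10)/2 ≈ 2.051e+10 m
(c) With a = (rₚ + rₐ)/2 = 2.05132e+10 m, vₚ = √(GM (2/rₚ − 1/a)) = √(3.465e+20 · (2/6.0947e+09 − 1/2.05132e+10)) m/s ≈ 3.111e+05 m/s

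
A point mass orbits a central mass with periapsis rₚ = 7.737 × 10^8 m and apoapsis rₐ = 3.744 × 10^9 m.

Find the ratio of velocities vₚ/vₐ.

Conservation of angular momentum gives rₚvₚ = rₐvₐ, so vₚ/vₐ = rₐ/rₚ.
vₚ/vₐ = 3.744e+09 / 7.737e+08 ≈ 4.839.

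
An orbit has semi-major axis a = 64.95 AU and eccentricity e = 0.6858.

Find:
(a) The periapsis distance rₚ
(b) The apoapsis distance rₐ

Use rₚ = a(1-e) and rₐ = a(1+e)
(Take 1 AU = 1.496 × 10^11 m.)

Convert to SI: a = 64.95 AU = 9.71652e+12 m.
(a) rₚ = a(1 − e) = 9.71652e+12 · (1 − 0.6858) = 9.71652e+12 · 0.3142 ≈ 3.053e+12 m = 20.41 AU.
(b) rₐ = a(1 + e) = 9.71652e+12 · (1 + 0.6858) = 9.71652e+12 · 1.6858 ≈ 1.638e+13 m = 109.5 AU.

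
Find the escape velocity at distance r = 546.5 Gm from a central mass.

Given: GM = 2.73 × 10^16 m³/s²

Convert to SI: r = 546.5 Gm = 5.465e+11 m.
Escape velocity comes from setting total energy to zero: ½v² − GM/r = 0 ⇒ v_esc = √(2GM / r).
v_esc = √(2 · 2.73e+16 / 5.465e+11) m/s ≈ 316.1 m/s = 316.1 m/s.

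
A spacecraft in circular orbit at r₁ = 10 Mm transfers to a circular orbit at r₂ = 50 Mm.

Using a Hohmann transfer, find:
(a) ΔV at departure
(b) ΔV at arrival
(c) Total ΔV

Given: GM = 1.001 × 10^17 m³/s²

Convert to SI: r₁ = 10 Mm = 1e+07 m; r₂ = 50 Mm = 5e+07 m.
Transfer semi-major axis: a_t = (r₁ + r₂)/2 = (1e+07 + 5e+07)/2 = 3e+07 m.
Circular speeds: v₁ = √(GM/r₁) = 100050 m/s, v₂ = √(GM/r₂) = 44743.7 m/s.
Transfer speeds (vis-viva v² = GM(2/r − 1/a_t)): v₁ᵗ = 129164 m/s, v₂ᵗ = 25832.8 m/s.
(a) ΔV₁ = |v₁ᵗ − v₁| ≈ 2.911e+04 m/s = 29.11 km/s.
(b) ΔV₂ = |v₂ − v₂ᵗ| ≈ 1.891e+04 m/s = 18.91 km/s.
(c) ΔV_total = ΔV₁ + ΔV₂ ≈ 4.802e+04 m/s = 48.02 km/s.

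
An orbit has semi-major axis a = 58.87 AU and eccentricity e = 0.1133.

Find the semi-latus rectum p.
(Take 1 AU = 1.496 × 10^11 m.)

Convert to SI: a = 58.87 AU = 8.80695e+12 m.
p = a (1 − e²).
p = 8.80695e+12 · (1 − (0.1133)²) = 8.80695e+12 · 0.987163 ≈ 8.694e+12 m = 58.11 AU.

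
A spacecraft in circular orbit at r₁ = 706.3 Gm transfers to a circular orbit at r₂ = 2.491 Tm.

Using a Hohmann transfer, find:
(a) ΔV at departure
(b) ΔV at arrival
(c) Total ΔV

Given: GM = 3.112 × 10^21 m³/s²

Convert to SI: r₁ = 706.3 Gm = 7.063e+11 m; r₂ = 2.491 Tm = 2.491e+12 m.
Transfer semi-major axis: a_t = (r₁ + r₂)/2 = (7.063e+11 + 2.491e+12)/2 = 1.59865e+12 m.
Circular speeds: v₁ = √(GM/r₁) = 66378.2 m/s, v₂ = √(GM/r₂) = 35345.4 m/s.
Transfer speeds (vis-viva v² = GM(2/r − 1/a_t)): v₁ᵗ = 82858.2 m/s, v₂ᵗ = 23493.7 m/s.
(a) ΔV₁ = |v₁ᵗ − v₁| ≈ 1.648e+04 m/s = 16.48 km/s.
(b) ΔV₂ = |v₂ − v₂ᵗ| ≈ 1.185e+04 m/s = 11.85 km/s.
(c) ΔV_total = ΔV₁ + ΔV₂ ≈ 2.833e+04 m/s = 28.33 km/s.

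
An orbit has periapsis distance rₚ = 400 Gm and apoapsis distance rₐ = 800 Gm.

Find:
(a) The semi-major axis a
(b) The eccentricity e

Convert to SI: rₚ = 400 Gm = 4e+11 m; rₐ = 800 Gm = 8e+11 m.
(a) a = (rₚ + rₐ) / 2 = (4e+11 + 8e+11) / 2 ≈ 6e+11 m = 600 Gm.
(b) e = (rₐ − rₚ) / (rₐ + rₚ) = (8e+11 − 4e+11) / (8e+11 + 4e+11) ≈ 0.3333.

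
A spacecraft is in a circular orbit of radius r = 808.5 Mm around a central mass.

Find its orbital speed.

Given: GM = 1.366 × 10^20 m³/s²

Convert to SI: r = 808.5 Mm = 8.085e+08 m.
For a circular orbit, gravity supplies the centripetal force, so v = √(GM / r).
v = √(1.366e+20 / 8.085e+08) m/s ≈ 4.11e+05 m/s = 411 km/s.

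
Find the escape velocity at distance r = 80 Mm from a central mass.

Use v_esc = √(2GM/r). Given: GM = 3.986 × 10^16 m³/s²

Convert to SI: r = 80 Mm = 8e+07 m.
Escape velocity comes from setting total energy to zero: ½v² − GM/r = 0 ⇒ v_esc = √(2GM / r).
v_esc = √(2 · 3.986e+16 / 8e+07) m/s ≈ 3.157e+04 m/s = 31.57 km/s.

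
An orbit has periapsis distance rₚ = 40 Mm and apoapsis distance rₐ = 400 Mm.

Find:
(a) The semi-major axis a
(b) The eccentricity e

Convert to SI: rₚ = 40 Mm = 4e+07 m; rₐ = 400 Mm = 4e+08 m.
(a) a = (rₚ + rₐ) / 2 = (4e+07 + 4e+08) / 2 ≈ 2.2e+08 m = 220 Mm.
(b) e = (rₐ − rₚ) / (rₐ + rₚ) = (4e+08 − 4e+07) / (4e+08 + 4e+07) ≈ 0.8182.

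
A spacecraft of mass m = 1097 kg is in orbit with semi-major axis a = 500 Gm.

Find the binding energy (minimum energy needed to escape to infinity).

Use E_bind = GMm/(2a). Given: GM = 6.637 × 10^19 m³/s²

Convert to SI: a = 500 Gm = 5e+11 m.
Total orbital energy is E = −GMm/(2a); binding energy is E_bind = −E = GMm/(2a).
E_bind = 6.637e+19 · 1097 / (2 · 5e+11) J ≈ 7.281e+10 J = 72.81 GJ.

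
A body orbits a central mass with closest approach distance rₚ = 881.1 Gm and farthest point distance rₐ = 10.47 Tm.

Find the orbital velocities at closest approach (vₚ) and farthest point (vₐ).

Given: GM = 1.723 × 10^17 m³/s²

Convert to SI: rₚ = 881.1 Gm = 8.811e+11 m; rₐ = 10.47 Tm = 1.047e+13 m.
Use the vis-viva equation v² = GM(2/r − 1/a) with a = (rₚ + rₐ)/2 = (8.811e+11 + 1.047e+13)/2 = 5.67555e+12 m.
vₚ = √(GM · (2/rₚ − 1/a)) = √(1.723e+17 · (2/8.811e+11 − 1/5.67555e+12)) m/s ≈ 600.6 m/s = 600.6 m/s.
vₐ = √(GM · (2/rₐ − 1/a)) = √(1.723e+17 · (2/1.047e+13 − 1/5.67555e+12)) m/s ≈ 50.54 m/s = 50.54 m/s.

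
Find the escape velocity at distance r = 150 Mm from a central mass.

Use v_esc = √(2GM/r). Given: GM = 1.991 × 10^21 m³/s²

Convert to SI: r = 150 Mm = 1.5e+08 m.
Escape velocity comes from setting total energy to zero: ½v² − GM/r = 0 ⇒ v_esc = √(2GM / r).
v_esc = √(2 · 1.991e+21 / 1.5e+08) m/s ≈ 5.152e+06 m/s = 5152 km/s.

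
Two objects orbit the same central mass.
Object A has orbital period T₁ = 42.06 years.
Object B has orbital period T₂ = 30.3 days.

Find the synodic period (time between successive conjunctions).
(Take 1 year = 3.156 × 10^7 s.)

Convert to SI: T₁ = 42.06 years = 1.32741e+09 s; T₂ = 30.3 days = 2.61792e+06 s.
T_syn = |T₁ · T₂ / (T₁ − T₂)|.
T_syn = |1.32741e+09 · 2.61792e+06 / (1.32741e+09 − 2.61792e+06)| s ≈ 2.623e+06 s = 30.36 days.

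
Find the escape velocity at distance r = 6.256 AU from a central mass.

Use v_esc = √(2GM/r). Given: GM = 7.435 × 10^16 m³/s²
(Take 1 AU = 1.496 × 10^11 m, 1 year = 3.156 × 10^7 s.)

Convert to SI: r = 6.256 AU = 9.35898e+11 m.
Escape velocity comes from setting total energy to zero: ½v² − GM/r = 0 ⇒ v_esc = √(2GM / r).
v_esc = √(2 · 7.435e+16 / 9.35898e+11) m/s ≈ 398.6 m/s = 0.08409 AU/year.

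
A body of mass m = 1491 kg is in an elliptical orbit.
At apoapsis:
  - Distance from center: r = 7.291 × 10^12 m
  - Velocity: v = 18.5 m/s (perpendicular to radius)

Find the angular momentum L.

Since v is perpendicular to r, L = m · v · r.
L = 1491 · 18.5 · 7.291e+12 kg·m²/s ≈ 2.011e+17 kg·m²/s.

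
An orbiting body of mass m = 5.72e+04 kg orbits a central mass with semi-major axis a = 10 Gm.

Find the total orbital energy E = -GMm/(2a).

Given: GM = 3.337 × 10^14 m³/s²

Convert to SI: a = 10 Gm = 1e+10 m.
E = −GMm / (2a).
E = −3.337e+14 · 5.72e+04 / (2 · 1e+10) J ≈ -9.544e+08 J = -954.4 MJ.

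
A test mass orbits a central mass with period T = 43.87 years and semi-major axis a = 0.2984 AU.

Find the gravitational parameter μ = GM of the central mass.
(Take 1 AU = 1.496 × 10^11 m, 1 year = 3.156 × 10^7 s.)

Convert to SI: T = 43.87 years = 1.38454e+09 s; a = 0.2984 AU = 4.46406e+10 m.
GM = 4π² · a³ / T².
GM = 4π² · (4.46406e+10)³ / (1.38454e+09)² m³/s² ≈ 1.832e+15 m³/s² = 1.832 × 10^15 m³/s².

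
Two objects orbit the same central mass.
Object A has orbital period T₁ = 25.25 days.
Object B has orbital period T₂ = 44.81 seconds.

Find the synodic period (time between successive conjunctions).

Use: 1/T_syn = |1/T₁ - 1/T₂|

Convert to SI: T₁ = 25.25 days = 2.1816e+06 s.
T_syn = |T₁ · T₂ / (T₁ − T₂)|.
T_syn = |2.1816e+06 · 44.81 / (2.1816e+06 − 44.81)| s ≈ 44.81 s = 44.81 seconds.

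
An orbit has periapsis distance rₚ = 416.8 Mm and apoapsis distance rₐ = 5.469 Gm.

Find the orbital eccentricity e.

Convert to SI: rₚ = 416.8 Mm = 4.168e+08 m; rₐ = 5.469 Gm = 5.469e+09 m.
e = (rₐ − rₚ) / (rₐ + rₚ).
e = (5.469e+09 − 4.168e+08) / (5.469e+09 + 4.168e+08) = 5.0522e+09 / 5.8858e+09 ≈ 0.8584.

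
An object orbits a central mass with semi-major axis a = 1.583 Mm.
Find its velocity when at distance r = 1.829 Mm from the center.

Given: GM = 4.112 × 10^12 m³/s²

Convert to SI: a = 1.583 Mm = 1.583e+06 m; r = 1.829 Mm = 1.829e+06 m.
Vis-viva: v = √(GM · (2/r − 1/a)).
2/r − 1/a = 2/1.829e+06 − 1/1.583e+06 = 4.61782e-07 m⁻¹.
v = √(4.112e+12 · 4.61782e-07) m/s ≈ 1378 m/s = 1.378 km/s.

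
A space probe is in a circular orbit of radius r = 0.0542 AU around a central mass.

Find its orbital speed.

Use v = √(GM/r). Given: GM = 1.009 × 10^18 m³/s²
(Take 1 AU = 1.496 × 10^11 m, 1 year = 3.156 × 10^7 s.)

Convert to SI: r = 0.0542 AU = 8.10832e+09 m.
For a circular orbit, gravity supplies the centripetal force, so v = √(GM / r).
v = √(1.009e+18 / 8.10832e+09) m/s ≈ 1.116e+04 m/s = 2.353 AU/year.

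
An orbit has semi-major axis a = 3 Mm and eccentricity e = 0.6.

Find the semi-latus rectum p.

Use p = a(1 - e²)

Convert to SI: a = 3 Mm = 3e+06 m.
p = a (1 − e²).
p = 3e+06 · (1 − (0.6)²) = 3e+06 · 0.64 ≈ 1.92e+06 m = 1.92 Mm.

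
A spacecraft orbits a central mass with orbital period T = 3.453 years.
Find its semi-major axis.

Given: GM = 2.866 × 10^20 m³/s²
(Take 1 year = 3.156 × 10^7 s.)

Convert to SI: T = 3.453 years = 1.08977e+08 s.
Invert Kepler's third law: a = (GM · T² / (4π²))^(1/3).
Substituting T = 1.08977e+08 s and GM = 2.866e+20 m³/s²:
a = (2.866e+20 · (1.08977e+08)² / (4π²))^(1/3) m
a ≈ 4.418e+11 m = 4.418 × 10^11 m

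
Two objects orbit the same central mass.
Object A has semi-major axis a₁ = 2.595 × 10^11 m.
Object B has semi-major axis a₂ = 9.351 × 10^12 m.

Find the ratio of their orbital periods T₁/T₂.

From Kepler's third law, (T₁/T₂)² = (a₁/a₂)³, so T₁/T₂ = (a₁/a₂)^(3/2).
a₁/a₂ = 2.595e+11 / 9.351e+12 = 0.027751.
T₁/T₂ = (0.027751)^(3/2) ≈ 0.004623.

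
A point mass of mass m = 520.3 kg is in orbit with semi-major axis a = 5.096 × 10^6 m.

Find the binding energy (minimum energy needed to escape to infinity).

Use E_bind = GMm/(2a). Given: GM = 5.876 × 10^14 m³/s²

Total orbital energy is E = −GMm/(2a); binding energy is E_bind = −E = GMm/(2a).
E_bind = 5.876e+14 · 520.3 / (2 · 5.096e+06) J ≈ 3e+10 J = 30 GJ.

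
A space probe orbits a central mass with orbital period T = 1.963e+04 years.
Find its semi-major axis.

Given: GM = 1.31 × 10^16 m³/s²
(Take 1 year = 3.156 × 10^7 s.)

Convert to SI: T = 1.963e+04 years = 6.19523e+11 s.
Invert Kepler's third law: a = (GM · T² / (4π²))^(1/3).
Substituting T = 6.19523e+11 s and GM = 1.31e+16 m³/s²:
a = (1.31e+16 · (6.19523e+11)² / (4π²))^(1/3) m
a ≈ 5.031e+12 m = 5.031 Tm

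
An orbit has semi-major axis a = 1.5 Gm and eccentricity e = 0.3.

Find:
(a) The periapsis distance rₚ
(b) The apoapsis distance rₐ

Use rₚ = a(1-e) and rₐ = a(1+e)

Convert to SI: a = 1.5 Gm = 1.5e+09 m.
(a) rₚ = a(1 − e) = 1.5e+09 · (1 − 0.3) = 1.5e+09 · 0.7 ≈ 1.05e+09 m = 1.05 Gm.
(b) rₐ = a(1 + e) = 1.5e+09 · (1 + 0.3) = 1.5e+09 · 1.3 ≈ 1.95e+09 m = 1.95 Gm.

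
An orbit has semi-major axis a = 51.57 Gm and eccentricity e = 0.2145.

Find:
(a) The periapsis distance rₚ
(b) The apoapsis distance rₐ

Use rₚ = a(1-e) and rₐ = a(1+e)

Convert to SI: a = 51.57 Gm = 5.157e+10 m.
(a) rₚ = a(1 − e) = 5.157e+10 · (1 − 0.2145) = 5.157e+10 · 0.7855 ≈ 4.051e+10 m = 40.51 Gm.
(b) rₐ = a(1 + e) = 5.157e+10 · (1 + 0.2145) = 5.157e+10 · 1.2145 ≈ 6.263e+10 m = 62.63 Gm.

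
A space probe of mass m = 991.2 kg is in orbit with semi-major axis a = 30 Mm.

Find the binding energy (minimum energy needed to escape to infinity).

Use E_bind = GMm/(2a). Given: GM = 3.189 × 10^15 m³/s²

Convert to SI: a = 30 Mm = 3e+07 m.
Total orbital energy is E = −GMm/(2a); binding energy is E_bind = −E = GMm/(2a).
E_bind = 3.189e+15 · 991.2 / (2 · 3e+07) J ≈ 5.268e+10 J = 52.68 GJ.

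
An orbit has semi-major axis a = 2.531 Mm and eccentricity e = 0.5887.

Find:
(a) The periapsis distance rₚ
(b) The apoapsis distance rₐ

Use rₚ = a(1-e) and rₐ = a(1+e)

Convert to SI: a = 2.531 Mm = 2.531e+06 m.
(a) rₚ = a(1 − e) = 2.531e+06 · (1 − 0.5887) = 2.531e+06 · 0.4113 ≈ 1.041e+06 m = 1.041 Mm.
(b) rₐ = a(1 + e) = 2.531e+06 · (1 + 0.5887) = 2.531e+06 · 1.5887 ≈ 4.021e+06 m = 4.021 Mm.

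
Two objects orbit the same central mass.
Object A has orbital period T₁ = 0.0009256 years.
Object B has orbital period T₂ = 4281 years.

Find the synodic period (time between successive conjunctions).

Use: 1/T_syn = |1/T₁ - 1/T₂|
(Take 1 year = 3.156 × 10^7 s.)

Convert to SI: T₁ = 0.0009256 years = 29211.9 s; T₂ = 4281 years = 1.35108e+11 s.
T_syn = |T₁ · T₂ / (T₁ − T₂)|.
T_syn = |29211.9 · 1.35108e+11 / (29211.9 − 1.35108e+11)| s ≈ 2.921e+04 s = 0.0009256 years.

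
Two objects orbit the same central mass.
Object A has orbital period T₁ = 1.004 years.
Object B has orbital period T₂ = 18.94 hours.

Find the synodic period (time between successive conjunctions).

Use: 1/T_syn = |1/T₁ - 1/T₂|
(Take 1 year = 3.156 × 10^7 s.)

Convert to SI: T₁ = 1.004 years = 3.16862e+07 s; T₂ = 18.94 hours = 68184 s.
T_syn = |T₁ · T₂ / (T₁ − T₂)|.
T_syn = |3.16862e+07 · 68184 / (3.16862e+07 − 68184)| s ≈ 6.833e+04 s = 18.98 hours.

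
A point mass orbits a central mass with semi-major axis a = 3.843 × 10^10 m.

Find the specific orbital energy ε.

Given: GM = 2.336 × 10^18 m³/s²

ε = −GM / (2a).
ε = −2.336e+18 / (2 · 3.843e+10) J/kg ≈ -3.039e+07 J/kg = -30.39 MJ/kg.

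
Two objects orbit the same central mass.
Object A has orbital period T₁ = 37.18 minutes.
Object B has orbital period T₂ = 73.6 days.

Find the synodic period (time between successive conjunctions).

Convert to SI: T₁ = 37.18 minutes = 2230.8 s; T₂ = 73.6 days = 6.35904e+06 s.
T_syn = |T₁ · T₂ / (T₁ − T₂)|.
T_syn = |2230.8 · 6.35904e+06 / (2230.8 − 6.35904e+06)| s ≈ 2232 s = 37.19 minutes.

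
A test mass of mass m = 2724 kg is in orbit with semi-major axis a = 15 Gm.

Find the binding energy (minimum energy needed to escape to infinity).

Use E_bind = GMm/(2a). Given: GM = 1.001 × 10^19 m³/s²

Convert to SI: a = 15 Gm = 1.5e+10 m.
Total orbital energy is E = −GMm/(2a); binding energy is E_bind = −E = GMm/(2a).
E_bind = 1.001e+19 · 2724 / (2 · 1.5e+10) J ≈ 9.089e+11 J = 908.9 GJ.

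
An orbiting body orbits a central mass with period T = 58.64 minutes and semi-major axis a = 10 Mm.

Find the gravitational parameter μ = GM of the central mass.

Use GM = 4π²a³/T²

Convert to SI: T = 58.64 minutes = 3518.4 s; a = 10 Mm = 1e+07 m.
GM = 4π² · a³ / T².
GM = 4π² · (1e+07)³ / (3518.4)² m³/s² ≈ 3.189e+15 m³/s² = 3.189 × 10^15 m³/s².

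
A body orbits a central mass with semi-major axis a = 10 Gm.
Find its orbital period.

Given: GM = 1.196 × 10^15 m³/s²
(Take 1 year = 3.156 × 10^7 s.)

Convert to SI: a = 10 Gm = 1e+10 m.
Kepler's third law: T = 2π √(a³ / GM).
Substituting a = 1e+10 m and GM = 1.196e+15 m³/s²:
T = 2π √((1e+10)³ / 1.196e+15) s
T ≈ 1.817e+08 s = 5.757 years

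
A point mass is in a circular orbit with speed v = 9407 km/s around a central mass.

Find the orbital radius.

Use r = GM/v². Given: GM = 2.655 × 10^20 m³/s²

Convert to SI: v = 9407 km/s = 9.407e+06 m/s.
For a circular orbit, v² = GM / r, so r = GM / v².
r = 2.655e+20 / (9.407e+06)² m ≈ 3e+06 m = 3 Mm.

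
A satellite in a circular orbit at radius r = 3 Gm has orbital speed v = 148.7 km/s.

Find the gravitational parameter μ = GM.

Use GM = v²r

Convert to SI: r = 3 Gm = 3e+09 m; v = 148.7 km/s = 148700 m/s.
For a circular orbit v² = GM/r, so GM = v² · r.
GM = (148700)² · 3e+09 m³/s² ≈ 6.634e+19 m³/s² = 6.634 × 10^19 m³/s².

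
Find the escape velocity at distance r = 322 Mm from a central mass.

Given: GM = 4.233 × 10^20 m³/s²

Convert to SI: r = 322 Mm = 3.22e+08 m.
Escape velocity comes from setting total energy to zero: ½v² − GM/r = 0 ⇒ v_esc = √(2GM / r).
v_esc = √(2 · 4.233e+20 / 3.22e+08) m/s ≈ 1.621e+06 m/s = 1621 km/s.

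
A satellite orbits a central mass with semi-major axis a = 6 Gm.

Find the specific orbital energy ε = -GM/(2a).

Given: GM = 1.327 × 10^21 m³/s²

Convert to SI: a = 6 Gm = 6e+09 m.
ε = −GM / (2a).
ε = −1.327e+21 / (2 · 6e+09) J/kg ≈ -1.106e+11 J/kg = -110.6 GJ/kg.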